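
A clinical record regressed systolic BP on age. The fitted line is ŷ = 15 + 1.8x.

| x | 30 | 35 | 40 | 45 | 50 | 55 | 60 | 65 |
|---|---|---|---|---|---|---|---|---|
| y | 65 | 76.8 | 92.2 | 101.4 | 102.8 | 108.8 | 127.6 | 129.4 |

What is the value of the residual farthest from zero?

x=30: ŷ = 15 + 1.8·30 = 69; e = 65 − 69 = -4
x=35: ŷ = 15 + 1.8·35 = 78; e = 76.8 − 78 = -1.2
x=40: ŷ = 15 + 1.8·40 = 87; e = 92.2 − 87 = 5.2
x=45: ŷ = 15 + 1.8·45 = 96; e = 101.4 − 96 = 5.4
x=50: ŷ = 15 + 1.8·50 = 105; e = 102.8 − 105 = -2.2
x=55: ŷ = 15 + 1.8·55 = 114; e = 108.8 − 114 = -5.2
x=60: ŷ = 15 + 1.8·60 = 123; e = 127.6 − 123 = 4.6
x=65: ŷ = 15 + 1.8·65 = 132; e = 129.4 − 132 = -2.6
Largest |e| is 5.4 at x = 45, residual 5.4.

e = 5.4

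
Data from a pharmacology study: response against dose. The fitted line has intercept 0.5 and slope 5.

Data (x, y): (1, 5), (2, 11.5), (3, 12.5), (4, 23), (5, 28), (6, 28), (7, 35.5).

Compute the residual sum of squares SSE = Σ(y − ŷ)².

SSE = 29

x=1: ŷ = 0.5 + 5·1 = 5.5; r = 5 − 5.5 = -0.5
x=2: ŷ = 0.5 + 5·2 = 10.5; r = 11.5 − 10.5 = 1
x=3: ŷ = 0.5 + 5·3 = 15.5; r = 12.5 − 15.5 = -3
x=4: ŷ = 0.5 + 5·4 = 20.5; r = 23 − 20.5 = 2.5
x=5: ŷ = 0.5 + 5·5 = 25.5; r = 28 − 25.5 = 2.5
x=6: ŷ = 0.5 + 5·6 = 30.5; r = 28 − 30.5 = -2.5
x=7: ŷ = 0.5 + 5·7 = 35.5; r = 35.5 − 35.5 = 0
SSE = 0.25 + 1 + 9 + 6.25 + 6.25 + 6.25 + 0 = 29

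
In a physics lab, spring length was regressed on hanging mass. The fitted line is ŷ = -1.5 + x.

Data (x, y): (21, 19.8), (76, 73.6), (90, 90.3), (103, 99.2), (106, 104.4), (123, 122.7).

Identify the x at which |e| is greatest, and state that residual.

x=21: ŷ = -1.5 + 21 = 19.5; e = 19.8 − 19.5 = 0.3
x=76: ŷ = -1.5 + 76 = 74.5; e = 73.6 − 74.5 = -0.9
x=90: ŷ = -1.5 + 90 = 88.5; e = 90.3 − 88.5 = 1.8
x=103: ŷ = -1.5 + 103 = 101.5; e = 99.2 − 101.5 = -2.3
x=106: ŷ = -1.5 + 106 = 104.5; e = 104.4 − 104.5 = -0.1
x=123: ŷ = -1.5 + 123 = 121.5; e = 122.7 − 121.5 = 1.2
Largest |e| is 2.3 at x = 103, residual -2.3.

x = 103, e = -2.3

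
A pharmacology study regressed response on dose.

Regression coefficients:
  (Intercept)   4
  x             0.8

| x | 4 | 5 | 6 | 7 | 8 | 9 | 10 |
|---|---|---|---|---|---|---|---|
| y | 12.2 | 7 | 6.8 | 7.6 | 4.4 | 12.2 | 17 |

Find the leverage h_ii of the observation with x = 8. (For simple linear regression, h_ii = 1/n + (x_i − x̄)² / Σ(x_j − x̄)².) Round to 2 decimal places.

h = 0.18

x̄ = (4 + 5 + 6 + 7 + 8 + 9 + 10)/7 = 7
Σ(x − x̄)² = 9 + 4 + 1 + 0 + 1 + 4 + 9 = 28
h = 1/7 + (1)²/28 = 0.142857 + 0.0357143 = 0.18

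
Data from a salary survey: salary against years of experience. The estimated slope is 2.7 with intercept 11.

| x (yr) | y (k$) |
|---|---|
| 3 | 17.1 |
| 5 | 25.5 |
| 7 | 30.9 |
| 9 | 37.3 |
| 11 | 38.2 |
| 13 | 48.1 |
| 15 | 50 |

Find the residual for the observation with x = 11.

e = -2.5

ŷ = 11 + 2.7·11 = 40.7
e = 38.2 − 40.7 = -2.5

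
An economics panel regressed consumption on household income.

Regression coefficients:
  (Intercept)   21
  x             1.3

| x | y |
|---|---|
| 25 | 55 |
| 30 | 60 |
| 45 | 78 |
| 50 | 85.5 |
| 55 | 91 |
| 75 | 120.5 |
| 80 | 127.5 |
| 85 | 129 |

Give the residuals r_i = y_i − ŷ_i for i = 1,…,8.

1.5, 0, -1.5, -0.5, -1.5, 2, 2.5, -2.5

x=25: ŷ = 21 + 1.3·25 = 53.5; r = 55 − 53.5 = 1.5
x=30: ŷ = 21 + 1.3·30 = 60; r = 60 − 60 = 0
x=45: ŷ = 21 + 1.3·45 = 79.5; r = 78 − 79.5 = -1.5
x=50: ŷ = 21 + 1.3·50 = 86; r = 85.5 − 86 = -0.5
x=55: ŷ = 21 + 1.3·55 = 92.5; r = 91 − 92.5 = -1.5
x=75: ŷ = 21 + 1.3·75 = 118.5; r = 120.5 − 118.5 = 2
x=80: ŷ = 21 + 1.3·80 = 125; r = 127.5 − 125 = 2.5
x=85: ŷ = 21 + 1.3·85 = 131.5; r = 129 − 131.5 = -2.5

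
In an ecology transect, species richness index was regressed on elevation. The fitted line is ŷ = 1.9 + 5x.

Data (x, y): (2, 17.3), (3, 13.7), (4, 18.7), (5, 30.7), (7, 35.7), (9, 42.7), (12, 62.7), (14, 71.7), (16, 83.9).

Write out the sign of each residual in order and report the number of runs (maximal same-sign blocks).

7 runs

x=2: ŷ = 1.9 + 5·2 = 11.9; e = 17.3 − 11.9 = 5.4
x=3: ŷ = 1.9 + 5·3 = 16.9; e = 13.7 − 16.9 = -3.2
x=4: ŷ = 1.9 + 5·4 = 21.9; e = 18.7 − 21.9 = -3.2
x=5: ŷ = 1.9 + 5·5 = 26.9; e = 30.7 − 26.9 = 3.8
x=7: ŷ = 1.9 + 5·7 = 36.9; e = 35.7 − 36.9 = -1.2
x=9: ŷ = 1.9 + 5·9 = 46.9; e = 42.7 − 46.9 = -4.2
x=12: ŷ = 1.9 + 5·12 = 61.9; e = 62.7 − 61.9 = 0.8
x=14: ŷ = 1.9 + 5·14 = 71.9; e = 71.7 − 71.9 = -0.2
x=16: ŷ = 1.9 + 5·16 = 81.9; e = 83.9 − 81.9 = 2
Signs: + − − + − − + − +
Runs: +×1, −×2, +×1, −×2, +×1, −×1, +×1 → 7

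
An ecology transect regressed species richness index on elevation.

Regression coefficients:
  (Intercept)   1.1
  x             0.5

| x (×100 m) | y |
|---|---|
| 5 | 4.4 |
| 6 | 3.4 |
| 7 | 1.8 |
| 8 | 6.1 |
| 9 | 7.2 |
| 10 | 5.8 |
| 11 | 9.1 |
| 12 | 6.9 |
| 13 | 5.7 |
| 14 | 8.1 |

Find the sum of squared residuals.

x=5: ŷ = 1.1 + 0.5·5 = 3.6; r = 4.4 − 3.6 = 0.8
x=6: ŷ = 1.1 + 0.5·6 = 4.1; r = 3.4 − 4.1 = -0.7
x=7: ŷ = 1.1 + 0.5·7 = 4.6; r = 1.8 − 4.6 = -2.8
x=8: ŷ = 1.1 + 0.5·8 = 5.1; r = 6.1 − 5.1 = 1
x=9: ŷ = 1.1 + 0.5·9 = 5.6; r = 7.2 − 5.6 = 1.6
x=10: ŷ = 1.1 + 0.5·10 = 6.1; r = 5.8 − 6.1 = -0.3
x=11: ŷ = 1.1 + 0.5·11 = 6.6; r = 9.1 − 6.6 = 2.5
x=12: ŷ = 1.1 + 0.5·12 = 7.1; r = 6.9 − 7.1 = -0.2
x=13: ŷ = 1.1 + 0.5·13 = 7.6; r = 5.7 − 7.6 = -1.9
x=14: ŷ = 1.1 + 0.5·14 = 8.1; r = 8.1 − 8.1 = 0
SSE = 0.64 + 0.49 + 7.84 + 1 + 2.56 + 0.09 + 6.25 + 0.04 + 3.61 + 0 = 22.52

SSE = 22.52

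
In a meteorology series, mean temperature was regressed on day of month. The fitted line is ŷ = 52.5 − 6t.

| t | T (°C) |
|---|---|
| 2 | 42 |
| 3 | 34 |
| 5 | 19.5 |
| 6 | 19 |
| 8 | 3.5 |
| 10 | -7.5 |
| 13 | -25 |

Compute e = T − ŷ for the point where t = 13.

e = 0.5

ŷ = 52.5 − 6·13 = -25.5
e = -25 − (-25.5) = 0.5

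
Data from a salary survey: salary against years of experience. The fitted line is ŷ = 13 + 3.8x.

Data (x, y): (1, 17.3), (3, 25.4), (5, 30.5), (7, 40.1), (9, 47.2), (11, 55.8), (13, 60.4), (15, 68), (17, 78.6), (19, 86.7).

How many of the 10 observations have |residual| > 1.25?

4

x=1: ŷ = 13 + 3.8·1 = 16.8; r = 17.3 − 16.8 = 0.5
x=3: ŷ = 13 + 3.8·3 = 24.4; r = 25.4 − 24.4 = 1
x=5: ŷ = 13 + 3.8·5 = 32; r = 30.5 − 32 = -1.5
x=7: ŷ = 13 + 3.8·7 = 39.6; r = 40.1 − 39.6 = 0.5
x=9: ŷ = 13 + 3.8·9 = 47.2; r = 47.2 − 47.2 = 0
x=11: ŷ = 13 + 3.8·11 = 54.8; r = 55.8 − 54.8 = 1
x=13: ŷ = 13 + 3.8·13 = 62.4; r = 60.4 − 62.4 = -2
x=15: ŷ = 13 + 3.8·15 = 70; r = 68 − 70 = -2
x=17: ŷ = 13 + 3.8·17 = 77.6; r = 78.6 − 77.6 = 1
x=19: ŷ = 13 + 3.8·19 = 85.2; r = 86.7 − 85.2 = 1.5
|r| > 1.25: x=5 (|r|=1.5), x=13 (|r|=2), x=15 (|r|=2), x=19 (|r|=1.5) → 4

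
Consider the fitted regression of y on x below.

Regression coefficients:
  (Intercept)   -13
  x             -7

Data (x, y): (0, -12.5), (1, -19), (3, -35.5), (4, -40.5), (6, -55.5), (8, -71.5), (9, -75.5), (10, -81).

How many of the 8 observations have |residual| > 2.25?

x=0: ŷ = -13 − 7·0 = -13; e = -12.5 − (-13) = 0.5
x=1: ŷ = -13 − 7·1 = -20; e = -19 − (-20) = 1
x=3: ŷ = -13 − 7·3 = -34; e = -35.5 − (-34) = -1.5
x=4: ŷ = -13 − 7·4 = -41; e = -40.5 − (-41) = 0.5
x=6: ŷ = -13 − 7·6 = -55; e = -55.5 − (-55) = -0.5
x=8: ŷ = -13 − 7·8 = -69; e = -71.5 − (-69) = -2.5
x=9: ŷ = -13 − 7·9 = -76; e = -75.5 − (-76) = 0.5
x=10: ŷ = -13 − 7·10 = -83; e = -81 − (-83) = 2
|e| > 2.25: x=8 (|e|=2.5) → 1

1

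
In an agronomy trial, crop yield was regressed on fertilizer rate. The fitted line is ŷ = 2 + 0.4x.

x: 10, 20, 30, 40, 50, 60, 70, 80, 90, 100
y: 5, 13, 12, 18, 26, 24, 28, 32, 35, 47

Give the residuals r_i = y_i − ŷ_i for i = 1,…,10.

x=10: ŷ = 2 + 0.4·10 = 6; r = 5 − 6 = -1
x=20: ŷ = 2 + 0.4·20 = 10; r = 13 − 10 = 3
x=30: ŷ = 2 + 0.4·30 = 14; r = 12 − 14 = -2
x=40: ŷ = 2 + 0.4·40 = 18; r = 18 − 18 = 0
x=50: ŷ = 2 + 0.4·50 = 22; r = 26 − 22 = 4
x=60: ŷ = 2 + 0.4·60 = 26; r = 24 − 26 = -2
x=70: ŷ = 2 + 0.4·70 = 30; r = 28 − 30 = -2
x=80: ŷ = 2 + 0.4·80 = 34; r = 32 − 34 = -2
x=90: ŷ = 2 + 0.4·90 = 38; r = 35 − 38 = -3
x=100: ŷ = 2 + 0.4·100 = 42; r = 47 − 42 = 5

-1, 3, -2, 0, 4, -2, -2, -2, -3, 5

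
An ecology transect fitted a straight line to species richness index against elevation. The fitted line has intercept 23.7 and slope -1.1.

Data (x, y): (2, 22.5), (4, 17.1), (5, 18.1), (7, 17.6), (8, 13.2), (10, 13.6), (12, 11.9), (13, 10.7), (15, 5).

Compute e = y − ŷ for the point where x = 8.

ŷ = 23.7 − 1.1·8 = 14.9
e = 13.2 − 14.9 = -1.7

e = -1.7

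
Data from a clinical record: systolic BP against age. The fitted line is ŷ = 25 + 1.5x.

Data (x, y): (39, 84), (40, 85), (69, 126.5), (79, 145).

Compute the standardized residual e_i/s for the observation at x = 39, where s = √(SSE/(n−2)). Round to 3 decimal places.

x=39: ŷ = 25 + 1.5·39 = 83.5; e = 84 − 83.5 = 0.5
x=40: ŷ = 25 + 1.5·40 = 85; e = 85 − 85 = 0
x=69: ŷ = 25 + 1.5·69 = 128.5; e = 126.5 − 128.5 = -2
x=79: ŷ = 25 + 1.5·79 = 143.5; e = 145 − 143.5 = 1.5
SSE = 0.25 + 0 + 4 + 2.25 = 6.5
s = √(6.5/2) = 1.80278
e/s = 0.5 / 1.80278 = 0.277

0.277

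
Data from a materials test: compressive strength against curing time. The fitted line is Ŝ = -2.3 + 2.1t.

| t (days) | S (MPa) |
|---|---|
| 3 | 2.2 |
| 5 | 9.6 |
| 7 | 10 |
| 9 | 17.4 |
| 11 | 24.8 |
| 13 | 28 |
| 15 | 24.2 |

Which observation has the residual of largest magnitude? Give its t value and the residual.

t = 15, e = -5

t=3: Ŝ = -2.3 + 2.1·3 = 4; e = 2.2 − 4 = -1.8
t=5: Ŝ = -2.3 + 2.1·5 = 8.2; e = 9.6 − 8.2 = 1.4
t=7: Ŝ = -2.3 + 2.1·7 = 12.4; e = 10 − 12.4 = -2.4
t=9: Ŝ = -2.3 + 2.1·9 = 16.6; e = 17.4 − 16.6 = 0.8
t=11: Ŝ = -2.3 + 2.1·11 = 20.8; e = 24.8 − 20.8 = 4
t=13: Ŝ = -2.3 + 2.1·13 = 25; e = 28 − 25 = 3
t=15: Ŝ = -2.3 + 2.1·15 = 29.2; e = 24.2 − 29.2 = -5
Largest |e| is 5 at t = 15, residual -5.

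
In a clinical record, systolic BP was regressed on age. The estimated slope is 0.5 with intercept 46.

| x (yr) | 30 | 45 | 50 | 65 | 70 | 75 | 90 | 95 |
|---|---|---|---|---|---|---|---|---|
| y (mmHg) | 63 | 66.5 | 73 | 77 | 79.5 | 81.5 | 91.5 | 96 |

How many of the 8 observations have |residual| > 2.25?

1

x=30: ŷ = 46 + 0.5·30 = 61; e = 63 − 61 = 2
x=45: ŷ = 46 + 0.5·45 = 68.5; e = 66.5 − 68.5 = -2
x=50: ŷ = 46 + 0.5·50 = 71; e = 73 − 71 = 2
x=65: ŷ = 46 + 0.5·65 = 78.5; e = 77 − 78.5 = -1.5
x=70: ŷ = 46 + 0.5·70 = 81; e = 79.5 − 81 = -1.5
x=75: ŷ = 46 + 0.5·75 = 83.5; e = 81.5 − 83.5 = -2
x=90: ŷ = 46 + 0.5·90 = 91; e = 91.5 − 91 = 0.5
x=95: ŷ = 46 + 0.5·95 = 93.5; e = 96 − 93.5 = 2.5
|e| > 2.25: x=95 (|e|=2.5) → 1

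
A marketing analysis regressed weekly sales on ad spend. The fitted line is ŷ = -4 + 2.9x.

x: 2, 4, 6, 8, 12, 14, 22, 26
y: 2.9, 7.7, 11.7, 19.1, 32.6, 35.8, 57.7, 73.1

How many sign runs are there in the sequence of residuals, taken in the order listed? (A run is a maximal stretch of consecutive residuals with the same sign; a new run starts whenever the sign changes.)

5 runs

x=2: ŷ = -4 + 2.9·2 = 1.8; r = 2.9 − 1.8 = 1.1
x=4: ŷ = -4 + 2.9·4 = 7.6; r = 7.7 − 7.6 = 0.1
x=6: ŷ = -4 + 2.9·6 = 13.4; r = 11.7 − 13.4 = -1.7
x=8: ŷ = -4 + 2.9·8 = 19.2; r = 19.1 − 19.2 = -0.1
x=12: ŷ = -4 + 2.9·12 = 30.8; r = 32.6 − 30.8 = 1.8
x=14: ŷ = -4 + 2.9·14 = 36.6; r = 35.8 − 36.6 = -0.8
x=22: ŷ = -4 + 2.9·22 = 59.8; r = 57.7 − 59.8 = -2.1
x=26: ŷ = -4 + 2.9·26 = 71.4; r = 73.1 − 71.4 = 1.7
Signs: + + − − + − − +
Runs: +×2, −×2, +×1, −×2, +×1 → 5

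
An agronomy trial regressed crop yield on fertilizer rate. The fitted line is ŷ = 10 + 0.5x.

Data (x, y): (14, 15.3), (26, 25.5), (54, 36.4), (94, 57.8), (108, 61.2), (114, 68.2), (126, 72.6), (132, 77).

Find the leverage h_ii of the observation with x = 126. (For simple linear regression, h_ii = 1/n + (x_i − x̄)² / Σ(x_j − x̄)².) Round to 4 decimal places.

x̄ = (14 + 26 + 54 + 94 + 108 + 114 + 126 + 132)/8 = 83.5
Σ(x − x̄)² = 4830.25 + 3306.25 + 870.25 + 110.25 + 600.25 + 930.25 + 1806.25 + 2352.25 = 14806
h = 1/8 + (42.5)²/14806 = 0.125 + 0.121994 = 0.2470

h = 0.2470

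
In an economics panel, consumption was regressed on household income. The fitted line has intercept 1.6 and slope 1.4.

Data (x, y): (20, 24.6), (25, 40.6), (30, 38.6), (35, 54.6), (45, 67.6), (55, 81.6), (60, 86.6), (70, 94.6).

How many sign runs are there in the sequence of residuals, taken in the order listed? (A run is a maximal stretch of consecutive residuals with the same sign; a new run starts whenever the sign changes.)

x=20: ŷ = 1.6 + 1.4·20 = 29.6; r = 24.6 − 29.6 = -5
x=25: ŷ = 1.6 + 1.4·25 = 36.6; r = 40.6 − 36.6 = 4
x=30: ŷ = 1.6 + 1.4·30 = 43.6; r = 38.6 − 43.6 = -5
x=35: ŷ = 1.6 + 1.4·35 = 50.6; r = 54.6 − 50.6 = 4
x=45: ŷ = 1.6 + 1.4·45 = 64.6; r = 67.6 − 64.6 = 3
x=55: ŷ = 1.6 + 1.4·55 = 78.6; r = 81.6 − 78.6 = 3
x=60: ŷ = 1.6 + 1.4·60 = 85.6; r = 86.6 − 85.6 = 1
x=70: ŷ = 1.6 + 1.4·70 = 99.6; r = 94.6 − 99.6 = -5
Signs: − + − + + + + −
Runs: −×1, +×1, −×1, +×4, −×1 → 5

5 runs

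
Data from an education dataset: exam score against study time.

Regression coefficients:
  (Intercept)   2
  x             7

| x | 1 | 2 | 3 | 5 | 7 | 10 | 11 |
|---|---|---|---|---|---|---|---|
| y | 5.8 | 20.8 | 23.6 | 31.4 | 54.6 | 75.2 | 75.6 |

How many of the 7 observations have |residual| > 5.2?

x=1: ŷ = 2 + 7·1 = 9; e = 5.8 − 9 = -3.2
x=2: ŷ = 2 + 7·2 = 16; e = 20.8 − 16 = 4.8
x=3: ŷ = 2 + 7·3 = 23; e = 23.6 − 23 = 0.6
x=5: ŷ = 2 + 7·5 = 37; e = 31.4 − 37 = -5.6
x=7: ŷ = 2 + 7·7 = 51; e = 54.6 − 51 = 3.6
x=10: ŷ = 2 + 7·10 = 72; e = 75.2 − 72 = 3.2
x=11: ŷ = 2 + 7·11 = 79; e = 75.6 − 79 = -3.4
|e| > 5.2: x=5 (|e|=5.6) → 1

1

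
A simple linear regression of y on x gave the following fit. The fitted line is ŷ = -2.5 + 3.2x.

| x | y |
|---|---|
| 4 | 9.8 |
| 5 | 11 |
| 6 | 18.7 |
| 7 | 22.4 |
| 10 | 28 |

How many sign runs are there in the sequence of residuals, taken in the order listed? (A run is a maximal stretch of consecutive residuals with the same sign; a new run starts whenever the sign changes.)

3 runs

x=4: ŷ = -2.5 + 3.2·4 = 10.3; e = 9.8 − 10.3 = -0.5
x=5: ŷ = -2.5 + 3.2·5 = 13.5; e = 11 − 13.5 = -2.5
x=6: ŷ = -2.5 + 3.2·6 = 16.7; e = 18.7 − 16.7 = 2
x=7: ŷ = -2.5 + 3.2·7 = 19.9; e = 22.4 − 19.9 = 2.5
x=10: ŷ = -2.5 + 3.2·10 = 29.5; e = 28 − 29.5 = -1.5
Signs: − − + + −
Runs: −×2, +×2, −×1 → 3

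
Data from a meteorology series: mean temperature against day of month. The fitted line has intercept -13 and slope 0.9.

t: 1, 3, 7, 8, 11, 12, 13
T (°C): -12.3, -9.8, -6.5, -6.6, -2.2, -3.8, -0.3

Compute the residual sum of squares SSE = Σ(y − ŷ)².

t=1: T̂ = -13 + 0.9·1 = -12.1; r = -12.3 − (-12.1) = -0.2
t=3: T̂ = -13 + 0.9·3 = -10.3; r = -9.8 − (-10.3) = 0.5
t=7: T̂ = -13 + 0.9·7 = -6.7; r = -6.5 − (-6.7) = 0.2
t=8: T̂ = -13 + 0.9·8 = -5.8; r = -6.6 − (-5.8) = -0.8
t=11: T̂ = -13 + 0.9·11 = -3.1; r = -2.2 − (-3.1) = 0.9
t=12: T̂ = -13 + 0.9·12 = -2.2; r = -3.8 − (-2.2) = -1.6
t=13: T̂ = -13 + 0.9·13 = -1.3; r = -0.3 − (-1.3) = 1
SSE = 0.04 + 0.25 + 0.04 + 0.64 + 0.81 + 2.56 + 1 = 5.34

SSE = 5.34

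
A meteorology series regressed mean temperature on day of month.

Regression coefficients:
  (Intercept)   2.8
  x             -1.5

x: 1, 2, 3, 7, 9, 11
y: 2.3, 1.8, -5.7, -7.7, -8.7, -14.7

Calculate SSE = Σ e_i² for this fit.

SSE = 26

x=1: ŷ = 2.8 − 1.5·1 = 1.3; e = 2.3 − 1.3 = 1
x=2: ŷ = 2.8 − 1.5·2 = -0.2; e = 1.8 − (-0.2) = 2
x=3: ŷ = 2.8 − 1.5·3 = -1.7; e = -5.7 − (-1.7) = -4
x=7: ŷ = 2.8 − 1.5·7 = -7.7; e = -7.7 − (-7.7) = 0
x=9: ŷ = 2.8 − 1.5·9 = -10.7; e = -8.7 − (-10.7) = 2
x=11: ŷ = 2.8 − 1.5·11 = -13.7; e = -14.7 − (-13.7) = -1
SSE = 1 + 4 + 16 + 0 + 4 + 1 = 26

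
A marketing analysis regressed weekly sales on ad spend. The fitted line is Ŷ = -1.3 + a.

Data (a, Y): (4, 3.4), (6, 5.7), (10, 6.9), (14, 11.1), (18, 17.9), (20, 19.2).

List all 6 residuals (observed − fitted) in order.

a=4: Ŷ = -1.3 + 4 = 2.7; r = 3.4 − 2.7 = 0.7
a=6: Ŷ = -1.3 + 6 = 4.7; r = 5.7 − 4.7 = 1
a=10: Ŷ = -1.3 + 10 = 8.7; r = 6.9 − 8.7 = -1.8
a=14: Ŷ = -1.3 + 14 = 12.7; r = 11.1 − 12.7 = -1.6
a=18: Ŷ = -1.3 + 18 = 16.7; r = 17.9 − 16.7 = 1.2
a=20: Ŷ = -1.3 + 20 = 18.7; r = 19.2 − 18.7 = 0.5

0.7, 1, -1.8, -1.6, 1.2, 0.5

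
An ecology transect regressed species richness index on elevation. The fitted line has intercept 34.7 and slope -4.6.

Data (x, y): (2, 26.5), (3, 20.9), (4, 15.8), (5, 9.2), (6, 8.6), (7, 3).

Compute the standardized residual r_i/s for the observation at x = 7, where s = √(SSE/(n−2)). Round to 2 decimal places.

0.32

x=2: ŷ = 34.7 − 4.6·2 = 25.5; r = 26.5 − 25.5 = 1
x=3: ŷ = 34.7 − 4.6·3 = 20.9; r = 20.9 − 20.9 = 0
x=4: ŷ = 34.7 − 4.6·4 = 16.3; r = 15.8 − 16.3 = -0.5
x=5: ŷ = 34.7 − 4.6·5 = 11.7; r = 9.2 − 11.7 = -2.5
x=6: ŷ = 34.7 − 4.6·6 = 7.1; r = 8.6 − 7.1 = 1.5
x=7: ŷ = 34.7 − 4.6·7 = 2.5; r = 3 − 2.5 = 0.5
SSE = 1 + 0 + 0.25 + 6.25 + 2.25 + 0.25 = 10
s = √(10/4) = 1.58114
r/s = 0.5 / 1.58114 = 0.32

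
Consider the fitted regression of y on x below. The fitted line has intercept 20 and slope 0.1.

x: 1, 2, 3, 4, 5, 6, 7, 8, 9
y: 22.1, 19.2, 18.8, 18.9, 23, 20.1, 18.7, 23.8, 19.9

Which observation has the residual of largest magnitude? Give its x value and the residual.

x = 8, e = 3

x=1: ŷ = 20 + 0.1·1 = 20.1; e = 22.1 − 20.1 = 2
x=2: ŷ = 20 + 0.1·2 = 20.2; e = 19.2 − 20.2 = -1
x=3: ŷ = 20 + 0.1·3 = 20.3; e = 18.8 − 20.3 = -1.5
x=4: ŷ = 20 + 0.1·4 = 20.4; e = 18.9 − 20.4 = -1.5
x=5: ŷ = 20 + 0.1·5 = 20.5; e = 23 − 20.5 = 2.5
x=6: ŷ = 20 + 0.1·6 = 20.6; e = 20.1 − 20.6 = -0.5
x=7: ŷ = 20 + 0.1·7 = 20.7; e = 18.7 − 20.7 = -2
x=8: ŷ = 20 + 0.1·8 = 20.8; e = 23.8 − 20.8 = 3
x=9: ŷ = 20 + 0.1·9 = 20.9; e = 19.9 − 20.9 = -1
Largest |e| is 3 at x = 8, residual 3.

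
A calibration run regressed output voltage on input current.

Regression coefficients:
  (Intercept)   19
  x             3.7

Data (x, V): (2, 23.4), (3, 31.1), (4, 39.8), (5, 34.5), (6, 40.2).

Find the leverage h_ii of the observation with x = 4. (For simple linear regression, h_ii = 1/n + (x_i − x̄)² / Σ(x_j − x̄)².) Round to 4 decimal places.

x̄ = (2 + 3 + 4 + 5 + 6)/5 = 4
Σ(x − x̄)² = 4 + 1 + 0 + 1 + 4 = 10
h = 1/5 + (0)²/10 = 0.2 + 0 = 0.2000

h = 0.2000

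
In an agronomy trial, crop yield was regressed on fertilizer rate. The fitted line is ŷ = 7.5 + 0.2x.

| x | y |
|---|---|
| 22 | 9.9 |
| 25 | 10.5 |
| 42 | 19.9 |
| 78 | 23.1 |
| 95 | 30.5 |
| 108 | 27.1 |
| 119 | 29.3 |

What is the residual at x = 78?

r = 0

ŷ = 7.5 + 0.2·78 = 23.1
r = 23.1 − 23.1 = 0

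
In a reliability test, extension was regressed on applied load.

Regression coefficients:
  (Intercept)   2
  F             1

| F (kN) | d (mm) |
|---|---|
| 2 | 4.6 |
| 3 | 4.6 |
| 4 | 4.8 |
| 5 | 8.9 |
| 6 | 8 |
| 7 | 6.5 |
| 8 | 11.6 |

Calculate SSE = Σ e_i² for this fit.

SSE = 14.38

F=2: d̂ = 2 + 2 = 4; e = 4.6 − 4 = 0.6
F=3: d̂ = 2 + 3 = 5; e = 4.6 − 5 = -0.4
F=4: d̂ = 2 + 4 = 6; e = 4.8 − 6 = -1.2
F=5: d̂ = 2 + 5 = 7; e = 8.9 − 7 = 1.9
F=6: d̂ = 2 + 6 = 8; e = 8 − 8 = 0
F=7: d̂ = 2 + 7 = 9; e = 6.5 − 9 = -2.5
F=8: d̂ = 2 + 8 = 10; e = 11.6 − 10 = 1.6
SSE = 0.36 + 0.16 + 1.44 + 3.61 + 0 + 6.25 + 2.56 = 14.38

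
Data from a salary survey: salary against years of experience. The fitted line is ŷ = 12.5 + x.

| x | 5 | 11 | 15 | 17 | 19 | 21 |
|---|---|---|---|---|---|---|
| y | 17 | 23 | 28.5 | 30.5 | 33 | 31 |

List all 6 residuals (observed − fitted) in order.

x=5: ŷ = 12.5 + 5 = 17.5; r = 17 − 17.5 = -0.5
x=11: ŷ = 12.5 + 11 = 23.5; r = 23 − 23.5 = -0.5
x=15: ŷ = 12.5 + 15 = 27.5; r = 28.5 − 27.5 = 1
x=17: ŷ = 12.5 + 17 = 29.5; r = 30.5 − 29.5 = 1
x=19: ŷ = 12.5 + 19 = 31.5; r = 33 − 31.5 = 1.5
x=21: ŷ = 12.5 + 21 = 33.5; r = 31 − 33.5 = -2.5

-0.5, -0.5, 1, 1, 1.5, -2.5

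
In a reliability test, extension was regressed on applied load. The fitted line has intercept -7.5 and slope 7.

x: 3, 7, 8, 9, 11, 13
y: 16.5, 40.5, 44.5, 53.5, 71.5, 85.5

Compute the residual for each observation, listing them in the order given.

3, -1, -4, -2, 2, 2

x=3: ŷ = -7.5 + 7·3 = 13.5; r = 16.5 − 13.5 = 3
x=7: ŷ = -7.5 + 7·7 = 41.5; r = 40.5 − 41.5 = -1
x=8: ŷ = -7.5 + 7·8 = 48.5; r = 44.5 − 48.5 = -4
x=9: ŷ = -7.5 + 7·9 = 55.5; r = 53.5 − 55.5 = -2
x=11: ŷ = -7.5 + 7·11 = 69.5; r = 71.5 − 69.5 = 2
x=13: ŷ = -7.5 + 7·13 = 83.5; r = 85.5 − 83.5 = 2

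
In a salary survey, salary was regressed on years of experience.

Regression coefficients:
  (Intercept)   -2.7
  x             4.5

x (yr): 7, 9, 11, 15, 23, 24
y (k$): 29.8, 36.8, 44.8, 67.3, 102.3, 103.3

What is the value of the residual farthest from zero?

r = 2.5

x=7: ŷ = -2.7 + 4.5·7 = 28.8; r = 29.8 − 28.8 = 1
x=9: ŷ = -2.7 + 4.5·9 = 37.8; r = 36.8 − 37.8 = -1
x=11: ŷ = -2.7 + 4.5·11 = 46.8; r = 44.8 − 46.8 = -2
x=15: ŷ = -2.7 + 4.5·15 = 64.8; r = 67.3 − 64.8 = 2.5
x=23: ŷ = -2.7 + 4.5·23 = 100.8; r = 102.3 − 100.8 = 1.5
x=24: ŷ = -2.7 + 4.5·24 = 105.3; r = 103.3 − 105.3 = -2
Largest |r| is 2.5 at x = 15, residual 2.5.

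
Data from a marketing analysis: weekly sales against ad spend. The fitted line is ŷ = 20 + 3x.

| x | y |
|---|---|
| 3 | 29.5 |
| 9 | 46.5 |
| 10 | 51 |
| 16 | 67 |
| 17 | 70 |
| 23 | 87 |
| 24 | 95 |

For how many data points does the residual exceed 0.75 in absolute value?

5

x=3: ŷ = 20 + 3·3 = 29; r = 29.5 − 29 = 0.5
x=9: ŷ = 20 + 3·9 = 47; r = 46.5 − 47 = -0.5
x=10: ŷ = 20 + 3·10 = 50; r = 51 − 50 = 1
x=16: ŷ = 20 + 3·16 = 68; r = 67 − 68 = -1
x=17: ŷ = 20 + 3·17 = 71; r = 70 − 71 = -1
x=23: ŷ = 20 + 3·23 = 89; r = 87 − 89 = -2
x=24: ŷ = 20 + 3·24 = 92; r = 95 − 92 = 3
|r| > 0.75: x=10 (|r|=1), x=16 (|r|=1), x=17 (|r|=1), x=23 (|r|=2), x=24 (|r|=3) → 5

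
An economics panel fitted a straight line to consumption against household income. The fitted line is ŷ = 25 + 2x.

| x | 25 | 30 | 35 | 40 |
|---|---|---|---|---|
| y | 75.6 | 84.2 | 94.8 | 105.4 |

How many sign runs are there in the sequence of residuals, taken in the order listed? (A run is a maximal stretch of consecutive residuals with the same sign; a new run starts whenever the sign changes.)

x=25: ŷ = 25 + 2·25 = 75; e = 75.6 − 75 = 0.6
x=30: ŷ = 25 + 2·30 = 85; e = 84.2 − 85 = -0.8
x=35: ŷ = 25 + 2·35 = 95; e = 94.8 − 95 = -0.2
x=40: ŷ = 25 + 2·40 = 105; e = 105.4 − 105 = 0.4
Signs: + − − +
Runs: +×1, −×2, +×1 → 3

3 runs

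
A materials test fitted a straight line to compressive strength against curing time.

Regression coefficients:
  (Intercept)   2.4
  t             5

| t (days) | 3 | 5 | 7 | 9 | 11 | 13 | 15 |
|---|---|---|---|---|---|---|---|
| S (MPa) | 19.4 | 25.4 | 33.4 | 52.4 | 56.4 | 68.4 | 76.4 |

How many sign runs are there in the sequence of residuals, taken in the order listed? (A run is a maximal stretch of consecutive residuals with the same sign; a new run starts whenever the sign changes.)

t=3: Ŝ = 2.4 + 5·3 = 17.4; r = 19.4 − 17.4 = 2
t=5: Ŝ = 2.4 + 5·5 = 27.4; r = 25.4 − 27.4 = -2
t=7: Ŝ = 2.4 + 5·7 = 37.4; r = 33.4 − 37.4 = -4
t=9: Ŝ = 2.4 + 5·9 = 47.4; r = 52.4 − 47.4 = 5
t=11: Ŝ = 2.4 + 5·11 = 57.4; r = 56.4 − 57.4 = -1
t=13: Ŝ = 2.4 + 5·13 = 67.4; r = 68.4 − 67.4 = 1
t=15: Ŝ = 2.4 + 5·15 = 77.4; r = 76.4 − 77.4 = -1
Signs: + − − + − + −
Runs: +×1, −×2, +×1, −×1, +×1, −×1 → 6

6 runs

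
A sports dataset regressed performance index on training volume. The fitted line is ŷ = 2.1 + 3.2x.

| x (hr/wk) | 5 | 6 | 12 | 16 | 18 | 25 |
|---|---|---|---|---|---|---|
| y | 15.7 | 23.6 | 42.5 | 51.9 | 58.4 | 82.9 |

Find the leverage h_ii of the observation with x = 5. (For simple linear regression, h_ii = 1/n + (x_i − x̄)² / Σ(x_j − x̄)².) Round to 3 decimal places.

x̄ = (5 + 6 + 12 + 16 + 18 + 25)/6 = 13.6667
Σ(x − x̄)² = 75.1111 + 58.7778 + 2.77778 + 5.44444 + 18.7778 + 128.444 = 289.333
h = 1/6 + (-8.66667)²/289.333 = 0.166667 + 0.259601 = 0.426

h = 0.426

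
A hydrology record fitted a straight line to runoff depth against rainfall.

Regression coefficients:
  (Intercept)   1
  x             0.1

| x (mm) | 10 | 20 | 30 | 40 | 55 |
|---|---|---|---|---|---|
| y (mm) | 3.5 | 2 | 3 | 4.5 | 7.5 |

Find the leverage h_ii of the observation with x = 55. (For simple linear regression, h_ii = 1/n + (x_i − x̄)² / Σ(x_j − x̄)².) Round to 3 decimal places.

h = 0.672

x̄ = (10 + 20 + 30 + 40 + 55)/5 = 31
Σ(x − x̄)² = 441 + 121 + 1 + 81 + 576 = 1220
h = 1/5 + (24)²/1220 = 0.2 + 0.472131 = 0.672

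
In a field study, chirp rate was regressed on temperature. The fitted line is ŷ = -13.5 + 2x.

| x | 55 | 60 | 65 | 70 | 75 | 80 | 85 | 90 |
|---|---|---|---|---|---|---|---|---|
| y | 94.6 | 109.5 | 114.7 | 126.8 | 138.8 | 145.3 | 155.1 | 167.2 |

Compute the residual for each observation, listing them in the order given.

-1.9, 3, -1.8, 0.3, 2.3, -1.2, -1.4, 0.7

x=55: ŷ = -13.5 + 2·55 = 96.5; e = 94.6 − 96.5 = -1.9
x=60: ŷ = -13.5 + 2·60 = 106.5; e = 109.5 − 106.5 = 3
x=65: ŷ = -13.5 + 2·65 = 116.5; e = 114.7 − 116.5 = -1.8
x=70: ŷ = -13.5 + 2·70 = 126.5; e = 126.8 − 126.5 = 0.3
x=75: ŷ = -13.5 + 2·75 = 136.5; e = 138.8 − 136.5 = 2.3
x=80: ŷ = -13.5 + 2·80 = 146.5; e = 145.3 − 146.5 = -1.2
x=85: ŷ = -13.5 + 2·85 = 156.5; e = 155.1 − 156.5 = -1.4
x=90: ŷ = -13.5 + 2·90 = 166.5; e = 167.2 − 166.5 = 0.7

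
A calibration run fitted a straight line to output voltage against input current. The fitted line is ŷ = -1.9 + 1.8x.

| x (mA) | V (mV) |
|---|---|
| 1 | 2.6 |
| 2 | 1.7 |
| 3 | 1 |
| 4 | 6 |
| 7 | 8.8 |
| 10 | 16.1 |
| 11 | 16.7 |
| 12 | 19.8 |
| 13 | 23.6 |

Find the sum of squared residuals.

SSE = 23.5

x=1: ŷ = -1.9 + 1.8·1 = -0.1; r = 2.6 − (-0.1) = 2.7
x=2: ŷ = -1.9 + 1.8·2 = 1.7; r = 1.7 − 1.7 = 0
x=3: ŷ = -1.9 + 1.8·3 = 3.5; r = 1 − 3.5 = -2.5
x=4: ŷ = -1.9 + 1.8·4 = 5.3; r = 6 − 5.3 = 0.7
x=7: ŷ = -1.9 + 1.8·7 = 10.7; r = 8.8 − 10.7 = -1.9
x=10: ŷ = -1.9 + 1.8·10 = 16.1; r = 16.1 − 16.1 = 0
x=11: ŷ = -1.9 + 1.8·11 = 17.9; r = 16.7 − 17.9 = -1.2
x=12: ŷ = -1.9 + 1.8·12 = 19.7; r = 19.8 − 19.7 = 0.1
x=13: ŷ = -1.9 + 1.8·13 = 21.5; r = 23.6 − 21.5 = 2.1
SSE = 7.29 + 0 + 6.25 + 0.49 + 3.61 + 0 + 1.44 + 0.01 + 4.41 = 23.5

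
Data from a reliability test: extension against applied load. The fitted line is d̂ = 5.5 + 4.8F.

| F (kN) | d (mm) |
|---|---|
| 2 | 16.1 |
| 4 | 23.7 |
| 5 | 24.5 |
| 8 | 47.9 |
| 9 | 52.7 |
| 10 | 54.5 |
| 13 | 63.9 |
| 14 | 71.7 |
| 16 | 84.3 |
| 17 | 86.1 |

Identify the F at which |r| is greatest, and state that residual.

F = 5, r = -5

F=2: d̂ = 5.5 + 4.8·2 = 15.1; r = 16.1 − 15.1 = 1
F=4: d̂ = 5.5 + 4.8·4 = 24.7; r = 23.7 − 24.7 = -1
F=5: d̂ = 5.5 + 4.8·5 = 29.5; r = 24.5 − 29.5 = -5
F=8: d̂ = 5.5 + 4.8·8 = 43.9; r = 47.9 − 43.9 = 4
F=9: d̂ = 5.5 + 4.8·9 = 48.7; r = 52.7 − 48.7 = 4
F=10: d̂ = 5.5 + 4.8·10 = 53.5; r = 54.5 − 53.5 = 1
F=13: d̂ = 5.5 + 4.8·13 = 67.9; r = 63.9 − 67.9 = -4
F=14: d̂ = 5.5 + 4.8·14 = 72.7; r = 71.7 − 72.7 = -1
F=16: d̂ = 5.5 + 4.8·16 = 82.3; r = 84.3 − 82.3 = 2
F=17: d̂ = 5.5 + 4.8·17 = 87.1; r = 86.1 − 87.1 = -1
Largest |r| is 5 at F = 5, residual -5.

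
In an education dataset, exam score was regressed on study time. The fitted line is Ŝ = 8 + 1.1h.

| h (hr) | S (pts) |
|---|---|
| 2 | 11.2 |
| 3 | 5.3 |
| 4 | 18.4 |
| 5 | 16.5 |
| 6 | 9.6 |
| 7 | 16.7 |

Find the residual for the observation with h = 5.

Ŝ = 8 + 1.1·5 = 13.5
e = 16.5 − 13.5 = 3

e = 3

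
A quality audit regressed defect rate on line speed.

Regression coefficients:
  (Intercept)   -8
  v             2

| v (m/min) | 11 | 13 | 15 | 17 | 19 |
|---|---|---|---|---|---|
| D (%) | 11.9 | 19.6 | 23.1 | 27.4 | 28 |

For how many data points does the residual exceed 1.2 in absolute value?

v=11: D̂ = -8 + 2·11 = 14; e = 11.9 − 14 = -2.1
v=13: D̂ = -8 + 2·13 = 18; e = 19.6 − 18 = 1.6
v=15: D̂ = -8 + 2·15 = 22; e = 23.1 − 22 = 1.1
v=17: D̂ = -8 + 2·17 = 26; e = 27.4 − 26 = 1.4
v=19: D̂ = -8 + 2·19 = 30; e = 28 − 30 = -2
|e| > 1.2: v=11 (|e|=2.1), v=13 (|e|=1.6), v=17 (|e|=1.4), v=19 (|e|=2) → 4

4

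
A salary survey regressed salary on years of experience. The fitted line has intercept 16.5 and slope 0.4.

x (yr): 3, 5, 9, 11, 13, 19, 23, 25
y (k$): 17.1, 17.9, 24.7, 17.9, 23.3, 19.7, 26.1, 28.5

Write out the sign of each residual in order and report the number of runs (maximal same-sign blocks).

x=3: ŷ = 16.5 + 0.4·3 = 17.7; e = 17.1 − 17.7 = -0.6
x=5: ŷ = 16.5 + 0.4·5 = 18.5; e = 17.9 − 18.5 = -0.6
x=9: ŷ = 16.5 + 0.4·9 = 20.1; e = 24.7 − 20.1 = 4.6
x=11: ŷ = 16.5 + 0.4·11 = 20.9; e = 17.9 − 20.9 = -3
x=13: ŷ = 16.5 + 0.4·13 = 21.7; e = 23.3 − 21.7 = 1.6
x=19: ŷ = 16.5 + 0.4·19 = 24.1; e = 19.7 − 24.1 = -4.4
x=23: ŷ = 16.5 + 0.4·23 = 25.7; e = 26.1 − 25.7 = 0.4
x=25: ŷ = 16.5 + 0.4·25 = 26.5; e = 28.5 − 26.5 = 2
Signs: − − + − + − + +
Runs: −×2, +×1, −×1, +×1, −×1, +×2 → 6

6 runs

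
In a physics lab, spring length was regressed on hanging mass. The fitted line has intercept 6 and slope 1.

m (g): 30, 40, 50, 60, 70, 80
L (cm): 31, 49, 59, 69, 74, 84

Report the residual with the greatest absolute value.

m=30: ŷ = 6 + 30 = 36; r = 31 − 36 = -5
m=40: ŷ = 6 + 40 = 46; r = 49 − 46 = 3
m=50: ŷ = 6 + 50 = 56; r = 59 − 56 = 3
m=60: ŷ = 6 + 60 = 66; r = 69 − 66 = 3
m=70: ŷ = 6 + 70 = 76; r = 74 − 76 = -2
m=80: ŷ = 6 + 80 = 86; r = 84 − 86 = -2
Largest |r| is 5 at m = 30, residual -5.

r = -5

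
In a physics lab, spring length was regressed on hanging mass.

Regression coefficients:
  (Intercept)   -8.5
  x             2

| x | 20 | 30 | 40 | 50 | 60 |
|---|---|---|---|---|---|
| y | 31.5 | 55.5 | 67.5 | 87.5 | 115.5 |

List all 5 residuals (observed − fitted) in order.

0, 4, -4, -4, 4

x=20: ŷ = -8.5 + 2·20 = 31.5; e = 31.5 − 31.5 = 0
x=30: ŷ = -8.5 + 2·30 = 51.5; e = 55.5 − 51.5 = 4
x=40: ŷ = -8.5 + 2·40 = 71.5; e = 67.5 − 71.5 = -4
x=50: ŷ = -8.5 + 2·50 = 91.5; e = 87.5 − 91.5 = -4
x=60: ŷ = -8.5 + 2·60 = 111.5; e = 115.5 − 111.5 = 4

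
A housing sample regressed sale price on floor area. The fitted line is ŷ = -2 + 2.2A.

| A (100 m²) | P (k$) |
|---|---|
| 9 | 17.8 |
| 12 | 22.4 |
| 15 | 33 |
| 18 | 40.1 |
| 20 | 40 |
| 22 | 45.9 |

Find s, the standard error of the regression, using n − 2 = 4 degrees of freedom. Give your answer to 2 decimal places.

A=9: ŷ = -2 + 2.2·9 = 17.8; r = 17.8 − 17.8 = 0
A=12: ŷ = -2 + 2.2·12 = 24.4; r = 22.4 − 24.4 = -2
A=15: ŷ = -2 + 2.2·15 = 31; r = 33 − 31 = 2
A=18: ŷ = -2 + 2.2·18 = 37.6; r = 40.1 − 37.6 = 2.5
A=20: ŷ = -2 + 2.2·20 = 42; r = 40 − 42 = -2
A=22: ŷ = -2 + 2.2·22 = 46.4; r = 45.9 − 46.4 = -0.5
SSE = 0 + 4 + 4 + 6.25 + 4 + 0.25 = 18.5
s = √(18.5/4) = √4.625 ≈ 2.15

s = 2.15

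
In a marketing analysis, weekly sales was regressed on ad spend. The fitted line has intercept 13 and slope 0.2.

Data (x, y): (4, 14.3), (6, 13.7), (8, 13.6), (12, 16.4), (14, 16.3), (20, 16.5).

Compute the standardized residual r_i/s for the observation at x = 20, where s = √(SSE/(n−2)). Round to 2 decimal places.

-0.58

x=4: ŷ = 13 + 0.2·4 = 13.8; r = 14.3 − 13.8 = 0.5
x=6: ŷ = 13 + 0.2·6 = 14.2; r = 13.7 − 14.2 = -0.5
x=8: ŷ = 13 + 0.2·8 = 14.6; r = 13.6 − 14.6 = -1
x=12: ŷ = 13 + 0.2·12 = 15.4; r = 16.4 − 15.4 = 1
x=14: ŷ = 13 + 0.2·14 = 15.8; r = 16.3 − 15.8 = 0.5
x=20: ŷ = 13 + 0.2·20 = 17; r = 16.5 − 17 = -0.5
SSE = 0.25 + 0.25 + 1 + 1 + 0.25 + 0.25 = 3
s = √(3/4) = 0.866025
r/s = -0.5 / 0.866025 = -0.58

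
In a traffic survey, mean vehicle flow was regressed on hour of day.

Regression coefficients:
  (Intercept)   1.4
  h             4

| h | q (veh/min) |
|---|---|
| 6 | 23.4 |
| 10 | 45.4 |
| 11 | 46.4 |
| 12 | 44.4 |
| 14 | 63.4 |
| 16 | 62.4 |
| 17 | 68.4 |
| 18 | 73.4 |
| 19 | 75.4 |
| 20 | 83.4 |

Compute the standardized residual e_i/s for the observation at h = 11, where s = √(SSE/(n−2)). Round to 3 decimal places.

0.283

h=6: q̂ = 1.4 + 4·6 = 25.4; e = 23.4 − 25.4 = -2
h=10: q̂ = 1.4 + 4·10 = 41.4; e = 45.4 − 41.4 = 4
h=11: q̂ = 1.4 + 4·11 = 45.4; e = 46.4 − 45.4 = 1
h=12: q̂ = 1.4 + 4·12 = 49.4; e = 44.4 − 49.4 = -5
h=14: q̂ = 1.4 + 4·14 = 57.4; e = 63.4 − 57.4 = 6
h=16: q̂ = 1.4 + 4·16 = 65.4; e = 62.4 − 65.4 = -3
h=17: q̂ = 1.4 + 4·17 = 69.4; e = 68.4 − 69.4 = -1
h=18: q̂ = 1.4 + 4·18 = 73.4; e = 73.4 − 73.4 = 0
h=19: q̂ = 1.4 + 4·19 = 77.4; e = 75.4 − 77.4 = -2
h=20: q̂ = 1.4 + 4·20 = 81.4; e = 83.4 − 81.4 = 2
SSE = 4 + 16 + 1 + 25 + 36 + 9 + 1 + 0 + 4 + 4 = 100
s = √(100/8) = 3.53553
e/s = 1 / 3.53553 = 0.283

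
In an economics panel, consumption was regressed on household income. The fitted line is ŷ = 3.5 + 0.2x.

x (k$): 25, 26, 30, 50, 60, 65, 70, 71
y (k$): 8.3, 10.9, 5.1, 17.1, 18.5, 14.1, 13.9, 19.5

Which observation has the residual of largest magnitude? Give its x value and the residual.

x=25: ŷ = 3.5 + 0.2·25 = 8.5; e = 8.3 − 8.5 = -0.2
x=26: ŷ = 3.5 + 0.2·26 = 8.7; e = 10.9 − 8.7 = 2.2
x=30: ŷ = 3.5 + 0.2·30 = 9.5; e = 5.1 − 9.5 = -4.4
x=50: ŷ = 3.5 + 0.2·50 = 13.5; e = 17.1 − 13.5 = 3.6
x=60: ŷ = 3.5 + 0.2·60 = 15.5; e = 18.5 − 15.5 = 3
x=65: ŷ = 3.5 + 0.2·65 = 16.5; e = 14.1 − 16.5 = -2.4
x=70: ŷ = 3.5 + 0.2·70 = 17.5; e = 13.9 − 17.5 = -3.6
x=71: ŷ = 3.5 + 0.2·71 = 17.7; e = 19.5 − 17.7 = 1.8
Largest |e| is 4.4 at x = 30, residual -4.4.

x = 30, e = -4.4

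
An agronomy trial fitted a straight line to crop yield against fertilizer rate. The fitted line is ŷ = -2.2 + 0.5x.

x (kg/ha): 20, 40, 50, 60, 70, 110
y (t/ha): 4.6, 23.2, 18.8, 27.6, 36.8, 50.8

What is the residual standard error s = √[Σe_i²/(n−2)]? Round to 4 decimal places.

s = 4.3428

x=20: ŷ = -2.2 + 0.5·20 = 7.8; e = 4.6 − 7.8 = -3.2
x=40: ŷ = -2.2 + 0.5·40 = 17.8; e = 23.2 − 17.8 = 5.4
x=50: ŷ = -2.2 + 0.5·50 = 22.8; e = 18.8 − 22.8 = -4
x=60: ŷ = -2.2 + 0.5·60 = 27.8; e = 27.6 − 27.8 = -0.2
x=70: ŷ = -2.2 + 0.5·70 = 32.8; e = 36.8 − 32.8 = 4
x=110: ŷ = -2.2 + 0.5·110 = 52.8; e = 50.8 − 52.8 = -2
SSE = 10.24 + 29.16 + 16 + 0.04 + 16 + 4 = 75.44
s = √(75.44/4) = √18.86 ≈ 4.3428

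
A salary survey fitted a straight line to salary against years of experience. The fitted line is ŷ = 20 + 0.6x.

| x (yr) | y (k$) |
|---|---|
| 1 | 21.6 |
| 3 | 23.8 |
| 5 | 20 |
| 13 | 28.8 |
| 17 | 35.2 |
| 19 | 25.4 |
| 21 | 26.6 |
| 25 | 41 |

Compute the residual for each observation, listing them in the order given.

1, 2, -3, 1, 5, -6, -6, 6

x=1: ŷ = 20 + 0.6·1 = 20.6; e = 21.6 − 20.6 = 1
x=3: ŷ = 20 + 0.6·3 = 21.8; e = 23.8 − 21.8 = 2
x=5: ŷ = 20 + 0.6·5 = 23; e = 20 − 23 = -3
x=13: ŷ = 20 + 0.6·13 = 27.8; e = 28.8 − 27.8 = 1
x=17: ŷ = 20 + 0.6·17 = 30.2; e = 35.2 − 30.2 = 5
x=19: ŷ = 20 + 0.6·19 = 31.4; e = 25.4 − 31.4 = -6
x=21: ŷ = 20 + 0.6·21 = 32.6; e = 26.6 − 32.6 = -6
x=25: ŷ = 20 + 0.6·25 = 35; e = 41 − 35 = 6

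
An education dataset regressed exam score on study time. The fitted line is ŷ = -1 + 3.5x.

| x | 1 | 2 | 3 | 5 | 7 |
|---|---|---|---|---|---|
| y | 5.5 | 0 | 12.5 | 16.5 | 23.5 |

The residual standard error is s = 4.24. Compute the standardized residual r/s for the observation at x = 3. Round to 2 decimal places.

0.71

ŷ = -1 + 3.5·3 = 9.5
r = 12.5 − 9.5 = 3
r/s = 3 / 4.24 = 0.71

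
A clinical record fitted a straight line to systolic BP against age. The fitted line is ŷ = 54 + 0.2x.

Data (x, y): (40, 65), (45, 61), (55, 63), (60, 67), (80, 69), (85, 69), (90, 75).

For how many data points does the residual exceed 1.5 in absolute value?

x=40: ŷ = 54 + 0.2·40 = 62; r = 65 − 62 = 3
x=45: ŷ = 54 + 0.2·45 = 63; r = 61 − 63 = -2
x=55: ŷ = 54 + 0.2·55 = 65; r = 63 − 65 = -2
x=60: ŷ = 54 + 0.2·60 = 66; r = 67 − 66 = 1
x=80: ŷ = 54 + 0.2·80 = 70; r = 69 − 70 = -1
x=85: ŷ = 54 + 0.2·85 = 71; r = 69 − 71 = -2
x=90: ŷ = 54 + 0.2·90 = 72; r = 75 − 72 = 3
|r| > 1.5: x=40 (|r|=3), x=45 (|r|=2), x=55 (|r|=2), x=85 (|r|=2), x=90 (|r|=3) → 5

5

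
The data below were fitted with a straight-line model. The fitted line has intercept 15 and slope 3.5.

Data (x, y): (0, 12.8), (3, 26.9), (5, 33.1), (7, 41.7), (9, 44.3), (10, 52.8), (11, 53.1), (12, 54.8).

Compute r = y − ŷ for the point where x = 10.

r = 2.8

ŷ = 15 + 3.5·10 = 50
r = 52.8 − 50 = 2.8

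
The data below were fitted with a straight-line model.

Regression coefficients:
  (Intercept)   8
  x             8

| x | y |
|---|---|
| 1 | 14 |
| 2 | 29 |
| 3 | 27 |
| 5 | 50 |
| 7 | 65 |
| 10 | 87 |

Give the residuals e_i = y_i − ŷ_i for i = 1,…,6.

x=1: ŷ = 8 + 8·1 = 16; e = 14 − 16 = -2
x=2: ŷ = 8 + 8·2 = 24; e = 29 − 24 = 5
x=3: ŷ = 8 + 8·3 = 32; e = 27 − 32 = -5
x=5: ŷ = 8 + 8·5 = 48; e = 50 − 48 = 2
x=7: ŷ = 8 + 8·7 = 64; e = 65 − 64 = 1
x=10: ŷ = 8 + 8·10 = 88; e = 87 − 88 = -1

-2, 5, -5, 2, 1, -1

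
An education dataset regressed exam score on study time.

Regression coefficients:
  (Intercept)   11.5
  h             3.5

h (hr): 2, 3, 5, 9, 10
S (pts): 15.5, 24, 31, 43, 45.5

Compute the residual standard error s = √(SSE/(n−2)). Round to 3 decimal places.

h=2: Ŝ = 11.5 + 3.5·2 = 18.5; r = 15.5 − 18.5 = -3
h=3: Ŝ = 11.5 + 3.5·3 = 22; r = 24 − 22 = 2
h=5: Ŝ = 11.5 + 3.5·5 = 29; r = 31 − 29 = 2
h=9: Ŝ = 11.5 + 3.5·9 = 43; r = 43 − 43 = 0
h=10: Ŝ = 11.5 + 3.5·10 = 46.5; r = 45.5 − 46.5 = -1
SSE = 9 + 4 + 4 + 0 + 1 = 18
s = √(18/3) = √6 ≈ 2.449

s = 2.449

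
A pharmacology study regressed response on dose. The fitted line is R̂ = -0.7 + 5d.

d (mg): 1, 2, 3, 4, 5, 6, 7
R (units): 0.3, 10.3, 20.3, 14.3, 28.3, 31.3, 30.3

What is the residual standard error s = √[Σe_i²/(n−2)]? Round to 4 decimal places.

s = 4.7749

d=1: R̂ = -0.7 + 5·1 = 4.3; e = 0.3 − 4.3 = -4
d=2: R̂ = -0.7 + 5·2 = 9.3; e = 10.3 − 9.3 = 1
d=3: R̂ = -0.7 + 5·3 = 14.3; e = 20.3 − 14.3 = 6
d=4: R̂ = -0.7 + 5·4 = 19.3; e = 14.3 − 19.3 = -5
d=5: R̂ = -0.7 + 5·5 = 24.3; e = 28.3 − 24.3 = 4
d=6: R̂ = -0.7 + 5·6 = 29.3; e = 31.3 − 29.3 = 2
d=7: R̂ = -0.7 + 5·7 = 34.3; e = 30.3 − 34.3 = -4
SSE = 16 + 1 + 36 + 25 + 16 + 4 + 16 = 114
s = √(114/5) = √22.8 ≈ 4.7749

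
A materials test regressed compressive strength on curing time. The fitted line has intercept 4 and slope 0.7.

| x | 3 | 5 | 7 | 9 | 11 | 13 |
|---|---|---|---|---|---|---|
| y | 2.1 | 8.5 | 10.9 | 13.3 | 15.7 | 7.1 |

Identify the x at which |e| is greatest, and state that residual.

x = 13, e = -6

x=3: ŷ = 4 + 0.7·3 = 6.1; e = 2.1 − 6.1 = -4
x=5: ŷ = 4 + 0.7·5 = 7.5; e = 8.5 − 7.5 = 1
x=7: ŷ = 4 + 0.7·7 = 8.9; e = 10.9 − 8.9 = 2
x=9: ŷ = 4 + 0.7·9 = 10.3; e = 13.3 − 10.3 = 3
x=11: ŷ = 4 + 0.7·11 = 11.7; e = 15.7 − 11.7 = 4
x=13: ŷ = 4 + 0.7·13 = 13.1; e = 7.1 − 13.1 = -6
Largest |e| is 6 at x = 13, residual -6.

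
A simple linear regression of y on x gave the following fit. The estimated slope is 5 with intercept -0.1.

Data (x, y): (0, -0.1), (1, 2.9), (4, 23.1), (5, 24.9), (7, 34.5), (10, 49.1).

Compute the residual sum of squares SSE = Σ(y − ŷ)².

SSE = 15.04

x=0: ŷ = -0.1 + 5·0 = -0.1; r = -0.1 − (-0.1) = 0
x=1: ŷ = -0.1 + 5·1 = 4.9; r = 2.9 − 4.9 = -2
x=4: ŷ = -0.1 + 5·4 = 19.9; r = 23.1 − 19.9 = 3.2
x=5: ŷ = -0.1 + 5·5 = 24.9; r = 24.9 − 24.9 = 0
x=7: ŷ = -0.1 + 5·7 = 34.9; r = 34.5 − 34.9 = -0.4
x=10: ŷ = -0.1 + 5·10 = 49.9; r = 49.1 − 49.9 = -0.8
SSE = 0 + 4 + 10.24 + 0 + 0.16 + 0.64 = 15.04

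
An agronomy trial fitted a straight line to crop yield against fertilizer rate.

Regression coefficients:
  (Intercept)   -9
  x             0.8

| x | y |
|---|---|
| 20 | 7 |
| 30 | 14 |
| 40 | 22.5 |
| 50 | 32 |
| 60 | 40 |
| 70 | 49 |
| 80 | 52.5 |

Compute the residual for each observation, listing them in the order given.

x=20: ŷ = -9 + 0.8·20 = 7; e = 7 − 7 = 0
x=30: ŷ = -9 + 0.8·30 = 15; e = 14 − 15 = -1
x=40: ŷ = -9 + 0.8·40 = 23; e = 22.5 − 23 = -0.5
x=50: ŷ = -9 + 0.8·50 = 31; e = 32 − 31 = 1
x=60: ŷ = -9 + 0.8·60 = 39; e = 40 − 39 = 1
x=70: ŷ = -9 + 0.8·70 = 47; e = 49 − 47 = 2
x=80: ŷ = -9 + 0.8·80 = 55; e = 52.5 − 55 = -2.5

0, -1, -0.5, 1, 1, 2, -2.5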